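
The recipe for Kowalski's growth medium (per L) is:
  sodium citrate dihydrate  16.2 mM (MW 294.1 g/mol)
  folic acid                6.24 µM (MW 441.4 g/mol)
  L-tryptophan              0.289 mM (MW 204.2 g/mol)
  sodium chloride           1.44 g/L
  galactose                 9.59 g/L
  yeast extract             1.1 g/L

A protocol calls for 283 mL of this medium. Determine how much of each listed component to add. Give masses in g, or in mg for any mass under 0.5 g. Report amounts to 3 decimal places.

Scale factor relative to 1 L: 0.283.
sodium citrate dihydrate: 16.2 mmol/L × 294.1 g/mol × 0.283 L ÷ 1000 = 1.348 g
folic acid: 6.24 µmol/L × 441.4 g/mol × 0.283 L ÷ 1000 = 0.779 mg
L-tryptophan: 0.289 mmol/L × 204.2 mg/mmol × 0.283 L = 16.701 mg
sodium chloride: 1.44 g/L × 0.283 L = 0.40752 g = 407.520 mg
galactose: 9.59 g/L × 0.283 L = 2.714 g
yeast extract: 1.1 g/L × 0.283 L = 0.3113 g = 311.300 mg

sodium citrate dihydrate 1.348 g; folic acid 0.779 mg; L-tryptophan 16.701 mg; sodium chloride 407.520 mg; galactose 2.714 g; yeast extract 311.300 mg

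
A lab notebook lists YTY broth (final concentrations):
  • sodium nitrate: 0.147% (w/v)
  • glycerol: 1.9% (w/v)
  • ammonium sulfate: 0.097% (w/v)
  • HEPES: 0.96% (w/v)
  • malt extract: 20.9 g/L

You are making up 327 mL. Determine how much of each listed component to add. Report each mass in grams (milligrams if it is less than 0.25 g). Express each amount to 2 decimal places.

Scale factor relative to 1 L: 0.327.
sodium nitrate: 0.147 g per 100 mL × 327 mL ÷ 100 = 0.48 g
glycerol: 1.9 g per 100 mL × 327 mL ÷ 100 = 6.21 g
ammonium sulfate: 0.097% w/v = 0.97 g/L → 0.97 × 0.327 L = 0.32 g
HEPES: 0.96 g per 100 mL × 327 mL ÷ 100 = 3.14 g
malt extract: 20.9 g/L × 0.327 L = 6.83 g

sodium nitrate 0.48 g; glycerol 6.21 g; ammonium sulfate 0.32 g; HEPES 3.14 g; malt extract 6.83 g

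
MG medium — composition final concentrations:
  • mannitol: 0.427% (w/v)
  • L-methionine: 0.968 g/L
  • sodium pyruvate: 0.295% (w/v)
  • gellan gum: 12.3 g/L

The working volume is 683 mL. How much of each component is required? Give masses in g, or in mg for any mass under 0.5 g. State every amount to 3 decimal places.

Working volume: 683 mL = 0.683 L.
mannitol: 0.427% w/v = 4.27 g/L → 4.27 × 0.683 L = 2.916 g
L-methionine: 0.968 g/L × 0.683 L = 0.661 g
sodium pyruvate: 0.295 g per 100 mL × 683 mL ÷ 100 = 2.015 g
gellan gum: 12.3 g/L × 0.683 L = 8.401 g

mannitol 2.916 g; L-methionine 0.661 g; sodium pyruvate 2.015 g; gellan gum 8.401 g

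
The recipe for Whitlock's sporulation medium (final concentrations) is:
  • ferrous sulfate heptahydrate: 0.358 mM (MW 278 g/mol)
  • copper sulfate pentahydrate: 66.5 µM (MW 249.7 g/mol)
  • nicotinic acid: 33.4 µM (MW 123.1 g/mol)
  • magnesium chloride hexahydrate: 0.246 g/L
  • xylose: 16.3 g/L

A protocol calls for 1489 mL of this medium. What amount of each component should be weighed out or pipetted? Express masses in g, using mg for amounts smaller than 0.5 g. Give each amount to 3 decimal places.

Working volume: 1489 mL = 1.489 L.
ferrous sulfate heptahydrate: 0.358 mmol/L × 278 mg/mmol × 1.489 L = 148.191 mg
copper sulfate pentahydrate: 66.5 µmol/L × 249.7 g/mol × 1.489 L ÷ 1000 = 24.725 mg
nicotinic acid: 33.4 µmol/L × 123.1 g/mol × 1.489 L ÷ 1000 = 6.122 mg
magnesium chloride hexahydrate: 0.246 g/L × 1.489 L = 0.366294 g = 366.294 mg
xylose: 16.3 g/L × 1.489 L = 24.271 g

ferrous sulfate heptahydrate 148.191 mg; copper sulfate pentahydrate 24.725 mg; nicotinic acid 6.122 mg; magnesium chloride hexahydrate 366.294 mg; xylose 24.271 g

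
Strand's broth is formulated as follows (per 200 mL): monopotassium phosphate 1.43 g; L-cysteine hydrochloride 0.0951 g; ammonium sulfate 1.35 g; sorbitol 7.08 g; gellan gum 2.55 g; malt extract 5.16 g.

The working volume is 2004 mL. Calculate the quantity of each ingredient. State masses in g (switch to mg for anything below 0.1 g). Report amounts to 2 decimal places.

Scale factor = 2004 mL / 200 mL = 10.02.
monopotassium phosphate: 1.43 g × (2004 mL / 200 mL) = 14.33 g
L-cysteine hydrochloride: 0.0951 g × (2004 mL / 200 mL) = 0.95 g
ammonium sulfate: 1.35 g × (2004 mL / 200 mL) = 13.53 g
sorbitol: 7.08 g × (2004 mL / 200 mL) = 70.94 g
gellan gum: 2.55 g × (2004 mL / 200 mL) = 25.55 g
malt extract: 5.16 g × (2004 mL / 200 mL) = 51.70 g

monopotassium phosphate 14.33 g; L-cysteine hydrochloride 0.95 g; ammonium sulfate 13.53 g; sorbitol 70.94 g; gellan gum 25.55 g; malt extract 51.70 g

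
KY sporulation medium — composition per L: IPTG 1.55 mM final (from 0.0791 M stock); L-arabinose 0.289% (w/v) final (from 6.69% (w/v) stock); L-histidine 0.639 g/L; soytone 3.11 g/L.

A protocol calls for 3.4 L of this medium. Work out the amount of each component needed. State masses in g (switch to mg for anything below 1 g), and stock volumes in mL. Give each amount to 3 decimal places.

IPTG 66.625 mL; L-arabinose 146.876 mL; L-histidine 2.173 g; soytone 10.574 g

Working volume: 3.4 L.
IPTG: dilute stock: 1.55 mM × 3400 mL ÷ 79.1 mM = 66.625 mL
L-arabinose: V = C2·V2/C1 = 0.289% ÷ 6.69% × 3400 mL = 146.876 mL
L-histidine: 0.639 g/L × 3.4 L = 2.173 g
soytone: 3.11 g/L × 3.4 L = 10.574 g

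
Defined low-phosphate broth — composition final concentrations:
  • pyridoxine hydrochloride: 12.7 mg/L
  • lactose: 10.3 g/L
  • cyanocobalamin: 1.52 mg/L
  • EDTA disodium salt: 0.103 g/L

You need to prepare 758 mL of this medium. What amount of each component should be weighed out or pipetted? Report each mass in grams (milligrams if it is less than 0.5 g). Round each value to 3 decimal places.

pyridoxine hydrochloride 9.627 mg; lactose 7.807 g; cyanocobalamin 1.152 mg; EDTA disodium salt 78.074 mg

Target volume = 758 mL = 0.758 L.
pyridoxine hydrochloride: 12.7 mg/L × 0.758 L = 9.627 mg
lactose: 10.3 g/L × 0.758 L = 7.807 g
cyanocobalamin: 1.52 mg/L × 0.758 L = 1.152 mg
EDTA disodium salt: 0.103 g/L × 0.758 L = 0.078074 g = 78.074 mg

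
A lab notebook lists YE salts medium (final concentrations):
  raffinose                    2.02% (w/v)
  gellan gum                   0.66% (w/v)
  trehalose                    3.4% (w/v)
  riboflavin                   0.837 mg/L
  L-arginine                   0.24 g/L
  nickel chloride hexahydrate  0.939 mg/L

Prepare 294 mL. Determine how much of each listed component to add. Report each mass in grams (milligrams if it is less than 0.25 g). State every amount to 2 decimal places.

Scale factor relative to 1 L: 0.294.
raffinose: 2.02 g per 100 mL × 294 mL ÷ 100 = 5.94 g
gellan gum: 0.66% w/v = 6.6 g/L → 6.6 × 0.294 L = 1.94 g
trehalose: 3.4 g per 100 mL × 294 mL ÷ 100 = 10.00 g
riboflavin: 0.837 mg/L × 0.294 L = 0.25 mg
L-arginine: 0.24 g/L × 0.294 L = 0.07056 g = 70.56 mg
nickel chloride hexahydrate: 0.939 mg/L × 0.294 L = 0.28 mg

raffinose 5.94 g; gellan gum 1.94 g; trehalose 10.00 g; riboflavin 0.25 mg; L-arginine 70.56 mg; nickel chloride hexahydrate 0.28 mg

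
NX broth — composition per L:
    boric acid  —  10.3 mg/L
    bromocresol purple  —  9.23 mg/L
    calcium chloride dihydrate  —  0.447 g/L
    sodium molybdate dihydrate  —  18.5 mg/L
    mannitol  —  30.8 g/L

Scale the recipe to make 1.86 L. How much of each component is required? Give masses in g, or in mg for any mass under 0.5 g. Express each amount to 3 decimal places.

boric acid 19.158 mg; bromocresol purple 17.168 mg; calcium chloride dihydrate 0.831 g; sodium molybdate dihydrate 34.410 mg; mannitol 57.288 g

Working volume: 1.86 L.
boric acid: 10.3 mg/L × 1.86 L = 19.158 mg
bromocresol purple: 9.23 mg/L × 1.86 L = 17.168 mg
calcium chloride dihydrate: 0.447 g/L × 1.86 L = 0.831 g
sodium molybdate dihydrate: 18.5 mg/L × 1.86 L = 34.410 mg
mannitol: 30.8 g/L × 1.86 L = 57.288 g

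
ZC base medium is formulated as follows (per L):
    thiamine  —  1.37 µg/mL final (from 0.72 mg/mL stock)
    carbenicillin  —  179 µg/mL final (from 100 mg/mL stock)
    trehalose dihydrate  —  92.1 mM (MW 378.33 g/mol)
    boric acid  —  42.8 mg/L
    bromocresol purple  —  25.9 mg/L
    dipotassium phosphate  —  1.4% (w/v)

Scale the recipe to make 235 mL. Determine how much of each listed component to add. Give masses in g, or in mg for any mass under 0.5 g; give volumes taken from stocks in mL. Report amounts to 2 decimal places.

Target volume = 235 mL = 0.235 L.
thiamine: V = C2·V2/C1 = 1.37 µg/mL × 235 mL ÷ 720 µg/mL = 0.45 mL
carbenicillin: V = C2·V2/C1 = 179 µg/mL × 235 mL ÷ 100000 µg/mL = 0.42 mL
trehalose dihydrate: 92.1 mmol/L × 378.33 g/mol × 0.235 L ÷ 1000 = 8.19 g
boric acid: 42.8 mg/L × 0.235 L = 10.06 mg
bromocresol purple: 25.9 mg/L × 0.235 L = 6.09 mg
dipotassium phosphate: 1.4% w/v = 14 g/L → 14 × 0.235 L = 3.29 g

thiamine 0.45 mL; carbenicillin 0.42 mL; trehalose dihydrate 8.19 g; boric acid 10.06 mg; bromocresol purple 6.09 mg; dipotassium phosphate 3.29 g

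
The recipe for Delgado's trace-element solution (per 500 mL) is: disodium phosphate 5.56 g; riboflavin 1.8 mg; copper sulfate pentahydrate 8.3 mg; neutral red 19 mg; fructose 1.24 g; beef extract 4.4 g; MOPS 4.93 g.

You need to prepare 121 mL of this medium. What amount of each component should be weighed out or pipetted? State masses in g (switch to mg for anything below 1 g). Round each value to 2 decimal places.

Ratio of target to recipe volume: 121 / 500 = 0.242.
disodium phosphate: 5.56 g × (121 mL / 500 mL) = 1.35 g
riboflavin: 1.8 mg × (121 mL / 500 mL) = 0.44 mg
copper sulfate pentahydrate: 8.3 mg × (121 mL / 500 mL) = 2.01 mg
neutral red: 19 mg × (121 mL / 500 mL) = 4.60 mg
fructose: 1.24 g × (121 mL / 500 mL) = 0.30008 g = 300.08 mg
beef extract: 4.4 g × (121 mL / 500 mL) = 1.06 g
MOPS: 4.93 g × (121 mL / 500 mL) = 1.19 g

disodium phosphate 1.35 g; riboflavin 0.44 mg; copper sulfate pentahydrate 2.01 mg; neutral red 4.60 mg; fructose 300.08 mg; beef extract 1.06 g; MOPS 1.19 g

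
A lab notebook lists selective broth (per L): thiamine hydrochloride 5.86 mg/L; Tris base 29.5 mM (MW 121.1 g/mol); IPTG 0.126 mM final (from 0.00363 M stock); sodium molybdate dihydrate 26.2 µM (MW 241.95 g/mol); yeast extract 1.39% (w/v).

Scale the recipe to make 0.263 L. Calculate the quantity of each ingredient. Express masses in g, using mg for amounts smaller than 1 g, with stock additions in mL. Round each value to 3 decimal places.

thiamine hydrochloride 1.541 mg; Tris base 939.554 mg; IPTG 9.129 mL; sodium molybdate dihydrate 1.667 mg; yeast extract 3.656 g

Working volume: 0.263 L.
thiamine hydrochloride: 5.86 mg/L × 0.263 L = 1.541 mg
Tris base: 29.5 mmol/L × 121.1 mg/mmol × 0.263 L = 939.554 mg
IPTG: C1V1 = C2V2 → 0.126 mM × 263 mL ÷ 3.63 mM = 9.129 mL
sodium molybdate dihydrate: 26.2 µmol/L × 241.95 g/mol × 0.263 L ÷ 1000 = 1.667 mg
yeast extract: 1.39 g per 100 mL × 263 mL ÷ 100 = 3.656 g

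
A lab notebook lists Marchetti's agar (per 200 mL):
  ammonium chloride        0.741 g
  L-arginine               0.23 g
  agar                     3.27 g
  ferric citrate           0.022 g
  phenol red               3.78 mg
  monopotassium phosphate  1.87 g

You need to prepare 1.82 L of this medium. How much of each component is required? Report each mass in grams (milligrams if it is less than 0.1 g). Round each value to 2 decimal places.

Ratio of target to recipe volume: 1820 / 200 = 9.1.
ammonium chloride: 0.741 g × (1820 mL / 200 mL) = 6.74 g
L-arginine: 0.23 g × (1820 mL / 200 mL) = 2.09 g
agar: 3.27 g × (1820 mL / 200 mL) = 29.76 g
ferric citrate: 0.022 g × (1820 mL / 200 mL) = 0.20 g
phenol red: 3.78 mg × (1820 mL / 200 mL) = 34.40 mg
monopotassium phosphate: 1.87 g × (1820 mL / 200 mL) = 17.02 g

ammonium chloride 6.74 g; L-arginine 2.09 g; agar 29.76 g; ferric citrate 0.20 g; phenol red 34.40 mg; monopotassium phosphate 17.02 g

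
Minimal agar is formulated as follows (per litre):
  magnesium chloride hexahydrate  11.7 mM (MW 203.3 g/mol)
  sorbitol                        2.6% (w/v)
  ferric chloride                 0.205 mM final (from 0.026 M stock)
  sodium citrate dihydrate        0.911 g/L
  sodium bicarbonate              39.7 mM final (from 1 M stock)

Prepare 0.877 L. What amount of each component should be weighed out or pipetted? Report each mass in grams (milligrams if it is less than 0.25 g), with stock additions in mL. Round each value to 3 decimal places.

Working volume: 0.877 L.
magnesium chloride hexahydrate: 11.7 mmol/L × 203.3 g/mol × 0.877 L ÷ 1000 = 2.086 g
sorbitol: 2.6% w/v = 26 g/L → 26 × 0.877 L = 22.802 g
ferric chloride: C1V1 = C2V2 → 0.205 mM × 877 mL ÷ 26 mM = 6.915 mL
sodium citrate dihydrate: 0.911 g/L × 0.877 L = 0.799 g
sodium bicarbonate: dilute stock: 39.7 mM × 877 mL ÷ 1000 mM = 34.817 mL

magnesium chloride hexahydrate 2.086 g; sorbitol 22.802 g; ferric chloride 6.915 mL; sodium citrate dihydrate 0.799 g; sodium bicarbonate 34.817 mL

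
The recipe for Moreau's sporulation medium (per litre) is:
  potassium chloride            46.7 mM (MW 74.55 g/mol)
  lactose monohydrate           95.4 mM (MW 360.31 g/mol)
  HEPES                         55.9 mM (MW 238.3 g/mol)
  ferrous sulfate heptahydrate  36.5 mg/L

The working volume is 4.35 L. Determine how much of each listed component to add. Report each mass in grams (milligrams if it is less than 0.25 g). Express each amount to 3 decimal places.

potassium chloride 15.144 g; lactose monohydrate 149.525 g; HEPES 57.946 g; ferrous sulfate heptahydrate 158.775 mg

Scale factor relative to 1 L: 4.35.
potassium chloride: 46.7 mmol/L × 74.55 g/mol × 4.35 L ÷ 1000 = 15.144 g
lactose monohydrate: 95.4 mmol/L × 360.31 g/mol × 4.35 L ÷ 1000 = 149.525 g
HEPES: 55.9 mmol/L × 238.3 g/mol × 4.35 L ÷ 1000 = 57.946 g
ferrous sulfate heptahydrate: 36.5 mg/L × 4.35 L = 158.775 mg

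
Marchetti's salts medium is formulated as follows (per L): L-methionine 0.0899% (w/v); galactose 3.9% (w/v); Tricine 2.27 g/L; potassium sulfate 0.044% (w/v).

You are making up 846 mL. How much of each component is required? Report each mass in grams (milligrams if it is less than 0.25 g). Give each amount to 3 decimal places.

L-methionine 0.761 g; galactose 32.994 g; Tricine 1.920 g; potassium sulfate 0.372 g

Working volume: 846 mL = 0.846 L.
L-methionine: 0.0899 g per 100 mL × 846 mL ÷ 100 = 0.761 g
galactose: 3.9% w/v = 39 g/L → 39 × 0.846 L = 32.994 g
Tricine: 2.27 g/L × 0.846 L = 1.920 g
potassium sulfate: 0.044% w/v = 0.44 g/L → 0.44 × 0.846 L = 0.372 g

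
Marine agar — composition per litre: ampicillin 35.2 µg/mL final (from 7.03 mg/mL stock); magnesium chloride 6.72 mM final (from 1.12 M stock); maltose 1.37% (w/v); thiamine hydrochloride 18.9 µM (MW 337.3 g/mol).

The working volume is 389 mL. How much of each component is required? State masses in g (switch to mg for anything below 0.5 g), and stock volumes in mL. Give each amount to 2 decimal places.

Working volume: 389 mL = 0.389 L.
ampicillin: V = C2·V2/C1 = 35.2 µg/mL × 389 mL ÷ 7030 µg/mL = 1.95 mL
magnesium chloride: C1V1 = C2V2 → 6.72 mM × 389 mL ÷ 1120 mM = 2.33 mL
maltose: 1.37% w/v = 13.7 g/L → 13.7 × 0.389 L = 5.33 g
thiamine hydrochloride: 18.9 µmol/L × 337.3 g/mol × 0.389 L ÷ 1000 = 2.48 mg

ampicillin 1.95 mL; magnesium chloride 2.33 mL; maltose 5.33 g; thiamine hydrochloride 2.48 mg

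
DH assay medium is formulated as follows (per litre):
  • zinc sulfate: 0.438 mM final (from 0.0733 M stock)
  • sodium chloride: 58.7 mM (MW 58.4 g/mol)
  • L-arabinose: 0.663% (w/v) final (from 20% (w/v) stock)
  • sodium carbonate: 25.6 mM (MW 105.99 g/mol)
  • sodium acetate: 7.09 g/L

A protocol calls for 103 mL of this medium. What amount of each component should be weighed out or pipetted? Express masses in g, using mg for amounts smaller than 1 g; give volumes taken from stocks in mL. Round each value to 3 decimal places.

zinc sulfate 0.615 mL; sodium chloride 353.092 mg; L-arabinose 3.414 mL; sodium carbonate 279.474 mg; sodium acetate 730.270 mg

Target volume = 103 mL = 0.103 L.
zinc sulfate: V = C2·V2/C1 = 0.438 mM × 103 mL ÷ 73.3 mM = 0.615 mL
sodium chloride: 58.7 mmol/L × 58.4 mg/mmol × 0.103 L = 353.092 mg
L-arabinose: V = C2·V2/C1 = 0.663% ÷ 20% × 103 mL = 3.414 mL
sodium carbonate: 25.6 mmol/L × 105.99 mg/mmol × 0.103 L = 279.474 mg
sodium acetate: 7.09 g/L × 0.103 L = 0.73027 g = 730.270 mg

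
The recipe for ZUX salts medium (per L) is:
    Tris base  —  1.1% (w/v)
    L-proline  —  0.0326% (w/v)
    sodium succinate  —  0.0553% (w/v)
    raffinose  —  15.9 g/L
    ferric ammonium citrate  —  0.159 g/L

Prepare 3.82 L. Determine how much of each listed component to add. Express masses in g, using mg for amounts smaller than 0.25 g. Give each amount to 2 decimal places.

Scale factor relative to 1 L: 3.82.
Tris base: 1.1% w/v = 11 g/L → 11 × 3.82 L = 42.02 g
L-proline: 0.0326 g per 100 mL × 3820 mL ÷ 100 = 1.25 g
sodium succinate: 0.0553% w/v = 0.553 g/L → 0.553 × 3.82 L = 2.11 g
raffinose: 15.9 g/L × 3.82 L = 60.74 g
ferric ammonium citrate: 0.159 g/L × 3.82 L = 0.61 g

Tris base 42.02 g; L-proline 1.25 g; sodium succinate 2.11 g; raffinose 60.74 g; ferric ammonium citrate 0.61 g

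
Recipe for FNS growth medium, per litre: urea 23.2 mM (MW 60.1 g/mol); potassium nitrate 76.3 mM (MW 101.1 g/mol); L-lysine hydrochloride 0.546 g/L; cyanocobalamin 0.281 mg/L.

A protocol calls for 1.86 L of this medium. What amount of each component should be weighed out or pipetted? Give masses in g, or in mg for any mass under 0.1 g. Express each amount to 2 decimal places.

Scale factor relative to 1 L: 1.86.
urea: 23.2 mmol/L × 60.1 g/mol × 1.86 L ÷ 1000 = 2.59 g
potassium nitrate: 76.3 mmol/L × 101.1 g/mol × 1.86 L ÷ 1000 = 14.35 g
L-lysine hydrochloride: 0.546 g/L × 1.86 L = 1.02 g
cyanocobalamin: 0.281 mg/L × 1.86 L = 0.52 mg

urea 2.59 g; potassium nitrate 14.35 g; L-lysine hydrochloride 1.02 g; cyanocobalamin 0.52 mg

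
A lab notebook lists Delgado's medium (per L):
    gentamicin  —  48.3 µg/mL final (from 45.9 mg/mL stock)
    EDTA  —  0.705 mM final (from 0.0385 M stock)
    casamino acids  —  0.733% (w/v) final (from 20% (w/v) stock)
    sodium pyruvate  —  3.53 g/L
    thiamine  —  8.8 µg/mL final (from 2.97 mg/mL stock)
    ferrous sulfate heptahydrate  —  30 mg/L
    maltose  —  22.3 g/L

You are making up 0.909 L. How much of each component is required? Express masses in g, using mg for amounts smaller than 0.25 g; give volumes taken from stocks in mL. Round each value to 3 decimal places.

gentamicin 0.957 mL; EDTA 16.645 mL; casamino acids 33.315 mL; sodium pyruvate 3.209 g; thiamine 2.693 mL; ferrous sulfate heptahydrate 27.270 mg; maltose 20.271 g

Scale factor relative to 1 L: 0.909.
gentamicin: C1V1 = C2V2 → 48.3 µg/mL × 909 mL ÷ 45900 µg/mL = 0.957 mL
EDTA: C1V1 = C2V2 → 0.705 mM × 909 mL ÷ 38.5 mM = 16.645 mL
casamino acids: C1V1 = C2V2 → 0.733% ÷ 20% × 909 mL = 33.315 mL
sodium pyruvate: 3.53 g/L × 0.909 L = 3.209 g
thiamine: dilute stock: 8.8 µg/mL × 909 mL ÷ 2970 µg/mL = 2.693 mL
ferrous sulfate heptahydrate: 30 mg/L × 0.909 L = 27.270 mg
maltose: 22.3 g/L × 0.909 L = 20.271 g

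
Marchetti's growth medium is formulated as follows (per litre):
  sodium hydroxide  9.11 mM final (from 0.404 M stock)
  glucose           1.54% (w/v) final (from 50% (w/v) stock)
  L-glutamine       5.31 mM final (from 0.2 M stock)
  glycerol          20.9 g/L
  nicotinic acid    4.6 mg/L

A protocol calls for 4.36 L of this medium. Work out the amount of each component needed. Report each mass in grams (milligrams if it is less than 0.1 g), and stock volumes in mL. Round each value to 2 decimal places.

Working volume: 4.36 L.
sodium hydroxide: V = C2·V2/C1 = 9.11 mM × 4360 mL ÷ 404 mM = 98.32 mL
glucose: dilute stock: 1.54% ÷ 50% × 4360 mL = 134.29 mL
L-glutamine: C1V1 = C2V2 → 5.31 mM × 4360 mL ÷ 200 mM = 115.76 mL
glycerol: 20.9 g/L × 4.36 L = 91.12 g
nicotinic acid: 4.6 mg/L × 4.36 L = 20.06 mg

sodium hydroxide 98.32 mL; glucose 134.29 mL; L-glutamine 115.76 mL; glycerol 91.12 g; nicotinic acid 20.06 mg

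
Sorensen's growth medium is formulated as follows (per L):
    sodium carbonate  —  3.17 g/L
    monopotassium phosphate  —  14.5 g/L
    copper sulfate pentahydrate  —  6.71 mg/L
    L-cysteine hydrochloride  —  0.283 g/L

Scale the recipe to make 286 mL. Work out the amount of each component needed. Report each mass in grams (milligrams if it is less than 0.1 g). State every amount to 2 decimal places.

Target volume = 286 mL = 0.286 L.
sodium carbonate: 3.17 g/L × 0.286 L = 0.91 g
monopotassium phosphate: 14.5 g/L × 0.286 L = 4.15 g
copper sulfate pentahydrate: 6.71 mg/L × 0.286 L = 1.92 mg
L-cysteine hydrochloride: 0.283 g/L × 0.286 L = 0.080938 g = 80.94 mg

sodium carbonate 0.91 g; monopotassium phosphate 4.15 g; copper sulfate pentahydrate 1.92 mg; L-cysteine hydrochloride 80.94 mg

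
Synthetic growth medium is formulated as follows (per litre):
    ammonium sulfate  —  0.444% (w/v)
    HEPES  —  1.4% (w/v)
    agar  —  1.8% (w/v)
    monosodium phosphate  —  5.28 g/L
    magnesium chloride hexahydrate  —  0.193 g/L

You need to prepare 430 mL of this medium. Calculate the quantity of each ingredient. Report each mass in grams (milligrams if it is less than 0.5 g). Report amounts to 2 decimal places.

ammonium sulfate 1.91 g; HEPES 6.02 g; agar 7.74 g; monosodium phosphate 2.27 g; magnesium chloride hexahydrate 82.99 mg

Working volume: 430 mL = 0.43 L.
ammonium sulfate: 0.444 g per 100 mL × 430 mL ÷ 100 = 1.91 g
HEPES: 1.4 g per 100 mL × 430 mL ÷ 100 = 6.02 g
agar: 1.8% w/v = 18 g/L → 18 × 0.43 L = 7.74 g
monosodium phosphate: 5.28 g/L × 0.43 L = 2.27 g
magnesium chloride hexahydrate: 0.193 g/L × 0.43 L = 0.08299 g = 82.99 mg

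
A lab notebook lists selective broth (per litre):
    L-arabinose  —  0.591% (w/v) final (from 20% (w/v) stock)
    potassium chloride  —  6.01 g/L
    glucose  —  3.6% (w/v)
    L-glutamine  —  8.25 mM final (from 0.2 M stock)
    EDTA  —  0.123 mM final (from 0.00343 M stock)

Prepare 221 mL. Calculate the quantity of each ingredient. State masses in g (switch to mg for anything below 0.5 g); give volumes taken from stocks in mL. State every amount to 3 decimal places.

L-arabinose 6.531 mL; potassium chloride 1.328 g; glucose 7.956 g; L-glutamine 9.116 mL; EDTA 7.925 mL

Working volume: 221 mL = 0.221 L.
L-arabinose: V = C2·V2/C1 = 0.591% ÷ 20% × 221 mL = 6.531 mL
potassium chloride: 6.01 g/L × 0.221 L = 1.328 g
glucose: 3.6% w/v = 36 g/L → 36 × 0.221 L = 7.956 g
L-glutamine: dilute stock: 8.25 mM × 221 mL ÷ 200 mM = 9.116 mL
EDTA: V = C2·V2/C1 = 0.123 mM × 221 mL ÷ 3.43 mM = 7.925 mL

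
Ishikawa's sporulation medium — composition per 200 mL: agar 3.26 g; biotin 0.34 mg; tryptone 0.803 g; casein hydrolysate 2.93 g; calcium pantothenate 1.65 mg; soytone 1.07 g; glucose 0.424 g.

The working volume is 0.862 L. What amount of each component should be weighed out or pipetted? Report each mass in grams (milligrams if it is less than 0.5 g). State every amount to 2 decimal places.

Scale factor = 862 mL / 200 mL = 4.31.
agar: 3.26 g × (862 mL / 200 mL) = 14.05 g
biotin: 0.34 mg × (862 mL / 200 mL) = 1.47 mg
tryptone: 0.803 g × (862 mL / 200 mL) = 3.46 g
casein hydrolysate: 2.93 g × (862 mL / 200 mL) = 12.63 g
calcium pantothenate: 1.65 mg × (862 mL / 200 mL) = 7.11 mg
soytone: 1.07 g × (862 mL / 200 mL) = 4.61 g
glucose: 0.424 g × (862 mL / 200 mL) = 1.83 g

agar 14.05 g; biotin 1.47 mg; tryptone 3.46 g; casein hydrolysate 12.63 g; calcium pantothenate 7.11 mg; soytone 4.61 g; glucose 1.83 g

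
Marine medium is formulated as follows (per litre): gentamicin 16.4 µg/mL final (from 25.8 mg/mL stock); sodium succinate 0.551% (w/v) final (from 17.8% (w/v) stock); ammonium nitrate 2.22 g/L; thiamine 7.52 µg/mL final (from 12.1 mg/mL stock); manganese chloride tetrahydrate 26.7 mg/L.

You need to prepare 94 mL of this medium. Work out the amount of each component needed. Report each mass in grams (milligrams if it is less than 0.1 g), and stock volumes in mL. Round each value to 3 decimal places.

gentamicin 0.060 mL; sodium succinate 2.910 mL; ammonium nitrate 0.209 g; thiamine 0.058 mL; manganese chloride tetrahydrate 2.510 mg

Working volume: 94 mL = 0.094 L.
gentamicin: dilute stock: 16.4 µg/mL × 94 mL ÷ 25800 µg/mL = 0.060 mL
sodium succinate: dilute stock: 0.551% ÷ 17.8% × 94 mL = 2.910 mL
ammonium nitrate: 2.22 g/L × 0.094 L = 0.209 g
thiamine: dilute stock: 7.52 µg/mL × 94 mL ÷ 12100 µg/mL = 0.058 mL
manganese chloride tetrahydrate: 26.7 mg/L × 0.094 L = 2.510 mg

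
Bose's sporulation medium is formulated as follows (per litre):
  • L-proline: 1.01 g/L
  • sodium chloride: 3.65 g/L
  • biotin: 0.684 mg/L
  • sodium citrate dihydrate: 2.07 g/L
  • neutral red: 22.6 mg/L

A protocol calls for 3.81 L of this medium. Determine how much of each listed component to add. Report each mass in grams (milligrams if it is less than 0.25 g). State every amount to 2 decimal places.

Working volume: 3.81 L.
L-proline: 1.01 g/L × 3.81 L = 3.85 g
sodium chloride: 3.65 g/L × 3.81 L = 13.91 g
biotin: 0.684 mg/L × 3.81 L = 2.61 mg
sodium citrate dihydrate: 2.07 g/L × 3.81 L = 7.89 g
neutral red: 22.6 mg/L × 3.81 L = 86.11 mg

L-proline 3.85 g; sodium chloride 13.91 g; biotin 2.61 mg; sodium citrate dihydrate 7.89 g; neutral red 86.11 mg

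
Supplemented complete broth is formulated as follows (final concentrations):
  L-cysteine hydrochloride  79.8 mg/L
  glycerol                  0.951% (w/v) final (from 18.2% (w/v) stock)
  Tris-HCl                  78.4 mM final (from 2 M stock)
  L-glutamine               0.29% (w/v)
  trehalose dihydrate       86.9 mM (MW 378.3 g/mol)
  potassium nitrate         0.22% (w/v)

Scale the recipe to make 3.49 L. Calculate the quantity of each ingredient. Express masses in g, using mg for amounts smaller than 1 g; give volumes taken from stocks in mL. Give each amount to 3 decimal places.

L-cysteine hydrochloride 278.502 mg; glycerol 182.362 mL; Tris-HCl 136.808 mL; L-glutamine 10.121 g; trehalose dihydrate 114.731 g; potassium nitrate 7.678 g

Working volume: 3.49 L.
L-cysteine hydrochloride: 79.8 mg/L × 3.49 L = 278.502 mg
glycerol: V = C2·V2/C1 = 0.951% ÷ 18.2% × 3490 mL = 182.362 mL
Tris-HCl: V = C2·V2/C1 = 78.4 mM × 3490 mL ÷ 2000 mM = 136.808 mL
L-glutamine: 0.29% w/v = 2.9 g/L → 2.9 × 3.49 L = 10.121 g
trehalose dihydrate: 86.9 mmol/L × 378.3 g/mol × 3.49 L ÷ 1000 = 114.731 g
potassium nitrate: 0.22% w/v = 2.2 g/L → 2.2 × 3.49 L = 7.678 g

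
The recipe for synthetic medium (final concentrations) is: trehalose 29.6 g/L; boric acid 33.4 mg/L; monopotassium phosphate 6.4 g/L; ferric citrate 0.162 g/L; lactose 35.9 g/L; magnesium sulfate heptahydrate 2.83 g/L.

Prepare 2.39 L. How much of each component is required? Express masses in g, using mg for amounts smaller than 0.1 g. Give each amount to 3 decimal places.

trehalose 70.744 g; boric acid 79.826 mg; monopotassium phosphate 15.296 g; ferric citrate 0.387 g; lactose 85.801 g; magnesium sulfate heptahydrate 6.764 g

Working volume: 2.39 L.
trehalose: 29.6 g/L × 2.39 L = 70.744 g
boric acid: 33.4 mg/L × 2.39 L = 79.826 mg
monopotassium phosphate: 6.4 g/L × 2.39 L = 15.296 g
ferric citrate: 0.162 g/L × 2.39 L = 0.387 g
lactose: 35.9 g/L × 2.39 L = 85.801 g
magnesium sulfate heptahydrate: 2.83 g/L × 2.39 L = 6.764 g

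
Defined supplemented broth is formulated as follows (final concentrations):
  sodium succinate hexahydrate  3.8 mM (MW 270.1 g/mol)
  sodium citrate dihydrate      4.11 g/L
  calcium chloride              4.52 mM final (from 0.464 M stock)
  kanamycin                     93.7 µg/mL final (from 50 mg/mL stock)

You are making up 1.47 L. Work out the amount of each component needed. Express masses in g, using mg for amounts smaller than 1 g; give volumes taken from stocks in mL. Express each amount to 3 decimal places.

sodium succinate hexahydrate 1.509 g; sodium citrate dihydrate 6.042 g; calcium chloride 14.320 mL; kanamycin 2.755 mL

Working volume: 1.47 L.
sodium succinate hexahydrate: 3.8 mmol/L × 270.1 g/mol × 1.47 L ÷ 1000 = 1.509 g
sodium citrate dihydrate: 4.11 g/L × 1.47 L = 6.042 g
calcium chloride: dilute stock: 4.52 mM × 1470 mL ÷ 464 mM = 14.320 mL
kanamycin: dilute stock: 93.7 µg/mL × 1470 mL ÷ 50000 µg/mL = 2.755 mL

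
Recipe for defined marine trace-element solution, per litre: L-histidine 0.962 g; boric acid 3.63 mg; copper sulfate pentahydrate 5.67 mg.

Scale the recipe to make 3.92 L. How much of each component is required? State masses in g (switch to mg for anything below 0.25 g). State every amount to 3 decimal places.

L-histidine 3.771 g; boric acid 14.230 mg; copper sulfate pentahydrate 22.226 mg

Scale factor = 3920 mL / 1000 mL = 3.92.
L-histidine: 0.962 g × (3920 mL / 1000 mL) = 3.771 g
boric acid: 3.63 mg × (3920 mL / 1000 mL) = 14.230 mg
copper sulfate pentahydrate: 5.67 mg × (3920 mL / 1000 mL) = 22.226 mg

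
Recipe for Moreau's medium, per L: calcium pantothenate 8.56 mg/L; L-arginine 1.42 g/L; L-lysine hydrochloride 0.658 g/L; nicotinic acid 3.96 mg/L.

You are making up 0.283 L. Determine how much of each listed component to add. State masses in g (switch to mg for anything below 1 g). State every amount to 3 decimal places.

Scale factor relative to 1 L: 0.283.
calcium pantothenate: 8.56 mg/L × 0.283 L = 2.422 mg
L-arginine: 1.42 g/L × 0.283 L = 0.40186 g = 401.860 mg
L-lysine hydrochloride: 0.658 g/L × 0.283 L = 0.186214 g = 186.214 mg
nicotinic acid: 3.96 mg/L × 0.283 L = 1.121 mg

calcium pantothenate 2.422 mg; L-arginine 401.860 mg; L-lysine hydrochloride 186.214 mg; nicotinic acid 1.121 mg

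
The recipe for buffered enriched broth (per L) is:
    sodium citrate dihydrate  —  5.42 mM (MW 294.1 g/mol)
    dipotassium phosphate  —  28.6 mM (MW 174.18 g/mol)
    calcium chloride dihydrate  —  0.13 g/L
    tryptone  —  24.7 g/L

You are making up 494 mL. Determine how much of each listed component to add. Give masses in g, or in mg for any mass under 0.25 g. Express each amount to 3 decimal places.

Working volume: 494 mL = 0.494 L.
sodium citrate dihydrate: 5.42 mmol/L × 294.1 g/mol × 0.494 L ÷ 1000 = 0.787 g
dipotassium phosphate: 28.6 mmol/L × 174.18 g/mol × 0.494 L ÷ 1000 = 2.461 g
calcium chloride dihydrate: 0.13 g/L × 0.494 L = 0.06422 g = 64.220 mg
tryptone: 24.7 g/L × 0.494 L = 12.202 g

sodium citrate dihydrate 0.787 g; dipotassium phosphate 2.461 g; calcium chloride dihydrate 64.220 mg; tryptone 12.202 g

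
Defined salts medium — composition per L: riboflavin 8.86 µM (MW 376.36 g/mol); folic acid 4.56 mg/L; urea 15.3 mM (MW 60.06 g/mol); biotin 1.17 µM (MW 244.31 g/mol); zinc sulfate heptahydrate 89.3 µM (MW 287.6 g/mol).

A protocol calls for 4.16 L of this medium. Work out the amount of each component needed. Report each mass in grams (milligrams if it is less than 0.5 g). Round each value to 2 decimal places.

riboflavin 13.87 mg; folic acid 18.97 mg; urea 3.82 g; biotin 1.19 mg; zinc sulfate heptahydrate 106.84 mg

Working volume: 4.16 L.
riboflavin: 8.86 µmol/L × 376.36 g/mol × 4.16 L ÷ 1000 = 13.87 mg
folic acid: 4.56 mg/L × 4.16 L = 18.97 mg
urea: 15.3 mmol/L × 60.06 g/mol × 4.16 L ÷ 1000 = 3.82 g
biotin: 1.17 µmol/L × 244.31 g/mol × 4.16 L ÷ 1000 = 1.19 mg
zinc sulfate heptahydrate: 89.3 µmol/L × 287.6 g/mol × 4.16 L ÷ 1000 = 106.84 mg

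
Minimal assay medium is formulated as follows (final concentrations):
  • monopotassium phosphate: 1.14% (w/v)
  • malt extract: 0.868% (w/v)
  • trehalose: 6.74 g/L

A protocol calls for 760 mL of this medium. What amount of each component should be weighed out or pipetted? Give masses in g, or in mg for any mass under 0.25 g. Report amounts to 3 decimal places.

Working volume: 760 mL = 0.76 L.
monopotassium phosphate: 1.14% w/v = 11.4 g/L → 11.4 × 0.76 L = 8.664 g
malt extract: 0.868% w/v = 8.68 g/L → 8.68 × 0.76 L = 6.597 g
trehalose: 6.74 g/L × 0.76 L = 5.122 g

monopotassium phosphate 8.664 g; malt extract 6.597 g; trehalose 5.122 g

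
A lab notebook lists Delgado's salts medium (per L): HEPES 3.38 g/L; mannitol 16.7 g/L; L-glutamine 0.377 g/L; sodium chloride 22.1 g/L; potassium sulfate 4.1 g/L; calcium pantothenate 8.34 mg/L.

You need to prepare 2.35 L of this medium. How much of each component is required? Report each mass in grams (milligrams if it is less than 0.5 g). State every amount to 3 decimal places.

HEPES 7.943 g; mannitol 39.245 g; L-glutamine 0.886 g; sodium chloride 51.935 g; potassium sulfate 9.635 g; calcium pantothenate 19.599 mg

Scale factor relative to 1 L: 2.35.
HEPES: 3.38 g/L × 2.35 L = 7.943 g
mannitol: 16.7 g/L × 2.35 L = 39.245 g
L-glutamine: 0.377 g/L × 2.35 L = 0.886 g
sodium chloride: 22.1 g/L × 2.35 L = 51.935 g
potassium sulfate: 4.1 g/L × 2.35 L = 9.635 g
calcium pantothenate: 8.34 mg/L × 2.35 L = 19.599 mg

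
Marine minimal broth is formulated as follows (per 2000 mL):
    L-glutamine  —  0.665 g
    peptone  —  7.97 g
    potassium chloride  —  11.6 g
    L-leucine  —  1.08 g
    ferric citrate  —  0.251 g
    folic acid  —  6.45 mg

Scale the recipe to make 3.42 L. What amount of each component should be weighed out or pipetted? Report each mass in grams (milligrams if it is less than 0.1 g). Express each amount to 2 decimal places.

L-glutamine 1.14 g; peptone 13.63 g; potassium chloride 19.84 g; L-leucine 1.85 g; ferric citrate 0.43 g; folic acid 11.03 mg

Ratio of target to recipe volume: 3420 / 2000 = 1.71.
L-glutamine: 0.665 g × (3420 mL / 2000 mL) = 1.14 g
peptone: 7.97 g × (3420 mL / 2000 mL) = 13.63 g
potassium chloride: 11.6 g × (3420 mL / 2000 mL) = 19.84 g
L-leucine: 1.08 g × (3420 mL / 2000 mL) = 1.85 g
ferric citrate: 0.251 g × (3420 mL / 2000 mL) = 0.43 g
folic acid: 6.45 mg × (3420 mL / 2000 mL) = 11.03 mg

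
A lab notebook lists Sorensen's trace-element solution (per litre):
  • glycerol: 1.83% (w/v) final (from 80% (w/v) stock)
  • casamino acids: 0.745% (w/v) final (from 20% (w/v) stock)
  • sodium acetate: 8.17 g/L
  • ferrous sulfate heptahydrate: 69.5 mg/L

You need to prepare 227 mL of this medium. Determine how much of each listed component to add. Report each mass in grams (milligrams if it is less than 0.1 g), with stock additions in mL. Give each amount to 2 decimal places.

glycerol 5.19 mL; casamino acids 8.46 mL; sodium acetate 1.85 g; ferrous sulfate heptahydrate 15.78 mg

Scale factor relative to 1 L: 0.227.
glycerol: V = C2·V2/C1 = 1.83% ÷ 80% × 227 mL = 5.19 mL
casamino acids: V = C2·V2/C1 = 0.745% ÷ 20% × 227 mL = 8.46 mL
sodium acetate: 8.17 g/L × 0.227 L = 1.85 g
ferrous sulfate heptahydrate: 69.5 mg/L × 0.227 L = 15.78 mg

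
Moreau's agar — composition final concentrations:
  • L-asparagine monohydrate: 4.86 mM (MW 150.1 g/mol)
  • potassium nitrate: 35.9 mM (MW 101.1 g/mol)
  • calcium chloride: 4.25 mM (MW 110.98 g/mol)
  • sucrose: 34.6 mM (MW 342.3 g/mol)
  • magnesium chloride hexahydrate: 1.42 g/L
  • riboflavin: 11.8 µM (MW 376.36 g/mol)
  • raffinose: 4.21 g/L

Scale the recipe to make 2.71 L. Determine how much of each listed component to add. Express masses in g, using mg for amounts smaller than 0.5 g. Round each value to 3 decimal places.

L-asparagine monohydrate 1.977 g; potassium nitrate 9.836 g; calcium chloride 1.278 g; sucrose 32.096 g; magnesium chloride hexahydrate 3.848 g; riboflavin 12.035 mg; raffinose 11.409 g

Scale factor relative to 1 L: 2.71.
L-asparagine monohydrate: 4.86 mmol/L × 150.1 g/mol × 2.71 L ÷ 1000 = 1.977 g
potassium nitrate: 35.9 mmol/L × 101.1 g/mol × 2.71 L ÷ 1000 = 9.836 g
calcium chloride: 4.25 mmol/L × 110.98 g/mol × 2.71 L ÷ 1000 = 1.278 g
sucrose: 34.6 mmol/L × 342.3 g/mol × 2.71 L ÷ 1000 = 32.096 g
magnesium chloride hexahydrate: 1.42 g/L × 2.71 L = 3.848 g
riboflavin: 11.8 µmol/L × 376.36 g/mol × 2.71 L ÷ 1000 = 12.035 mg
raffinose: 4.21 g/L × 2.71 L = 11.409 g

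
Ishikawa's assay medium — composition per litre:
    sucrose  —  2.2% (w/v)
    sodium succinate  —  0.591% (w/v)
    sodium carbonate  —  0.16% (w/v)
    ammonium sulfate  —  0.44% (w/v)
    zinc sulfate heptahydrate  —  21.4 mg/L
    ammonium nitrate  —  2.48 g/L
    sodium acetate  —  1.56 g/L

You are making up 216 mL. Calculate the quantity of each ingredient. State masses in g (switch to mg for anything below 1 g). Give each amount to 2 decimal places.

Scale factor relative to 1 L: 0.216.
sucrose: 2.2 g per 100 mL × 216 mL ÷ 100 = 4.75 g
sodium succinate: 0.591% w/v = 5.91 g/L → 5.91 × 0.216 L = 1.28 g
sodium carbonate: 0.16% w/v = 1.6 g/L → 1.6 × 0.216 L = 0.3456 g = 345.60 mg
ammonium sulfate: 0.44% w/v = 4.4 g/L → 4.4 × 0.216 L = 0.9504 g = 950.40 mg
zinc sulfate heptahydrate: 21.4 mg/L × 0.216 L = 4.62 mg
ammonium nitrate: 2.48 g/L × 0.216 L = 0.53568 g = 535.68 mg
sodium acetate: 1.56 g/L × 0.216 L = 0.33696 g = 336.96 mg

sucrose 4.75 g; sodium succinate 1.28 g; sodium carbonate 345.60 mg; ammonium sulfate 950.40 mg; zinc sulfate heptahydrate 4.62 mg; ammonium nitrate 535.68 mg; sodium acetate 336.96 mg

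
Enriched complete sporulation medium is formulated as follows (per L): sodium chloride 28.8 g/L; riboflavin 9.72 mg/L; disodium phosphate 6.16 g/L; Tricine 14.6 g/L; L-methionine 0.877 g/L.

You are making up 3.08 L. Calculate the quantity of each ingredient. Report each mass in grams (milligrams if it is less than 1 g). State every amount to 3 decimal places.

Scale factor relative to 1 L: 3.08.
sodium chloride: 28.8 g/L × 3.08 L = 88.704 g
riboflavin: 9.72 mg/L × 3.08 L = 29.938 mg
disodium phosphate: 6.16 g/L × 3.08 L = 18.973 g
Tricine: 14.6 g/L × 3.08 L = 44.968 g
L-methionine: 0.877 g/L × 3.08 L = 2.701 g

sodium chloride 88.704 g; riboflavin 29.938 mg; disodium phosphate 18.973 g; Tricine 44.968 g; L-methionine 2.701 g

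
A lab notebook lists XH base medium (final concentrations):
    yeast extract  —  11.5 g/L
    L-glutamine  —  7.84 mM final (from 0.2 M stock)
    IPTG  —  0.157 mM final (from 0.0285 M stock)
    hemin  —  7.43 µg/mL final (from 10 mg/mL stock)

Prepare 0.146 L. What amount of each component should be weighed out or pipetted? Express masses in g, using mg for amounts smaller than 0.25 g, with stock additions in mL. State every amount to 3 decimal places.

yeast extract 1.679 g; L-glutamine 5.723 mL; IPTG 0.804 mL; hemin 0.108 mL

Scale factor relative to 1 L: 0.146.
yeast extract: 11.5 g/L × 0.146 L = 1.679 g
L-glutamine: V = C2·V2/C1 = 7.84 mM × 146 mL ÷ 200 mM = 5.723 mL
IPTG: dilute stock: 0.157 mM × 146 mL ÷ 28.5 mM = 0.804 mL
hemin: dilute stock: 7.43 µg/mL × 146 mL ÷ 10000 µg/mL = 0.108 mL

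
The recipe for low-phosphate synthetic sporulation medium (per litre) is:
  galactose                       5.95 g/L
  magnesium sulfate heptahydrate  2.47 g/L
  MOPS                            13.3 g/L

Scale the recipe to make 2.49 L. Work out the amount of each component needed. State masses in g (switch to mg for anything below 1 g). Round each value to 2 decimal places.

Working volume: 2.49 L.
galactose: 5.95 g/L × 2.49 L = 14.82 g
magnesium sulfate heptahydrate: 2.47 g/L × 2.49 L = 6.15 g
MOPS: 13.3 g/L × 2.49 L = 33.12 g

galactose 14.82 g; magnesium sulfate heptahydrate 6.15 g; MOPS 33.12 g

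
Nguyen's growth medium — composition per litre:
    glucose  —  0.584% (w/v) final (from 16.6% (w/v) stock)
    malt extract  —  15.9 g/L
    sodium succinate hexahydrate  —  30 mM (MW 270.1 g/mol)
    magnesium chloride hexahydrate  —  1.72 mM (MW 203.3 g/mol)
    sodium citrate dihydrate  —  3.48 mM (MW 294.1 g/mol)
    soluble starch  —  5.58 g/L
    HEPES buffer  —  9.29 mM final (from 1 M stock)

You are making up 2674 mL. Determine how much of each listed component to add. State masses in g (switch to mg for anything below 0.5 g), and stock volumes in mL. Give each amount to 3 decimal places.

glucose 94.073 mL; malt extract 42.517 g; sodium succinate hexahydrate 21.667 g; magnesium chloride hexahydrate 0.935 g; sodium citrate dihydrate 2.737 g; soluble starch 14.921 g; HEPES buffer 24.841 mL

Working volume: 2674 mL = 2.674 L.
glucose: C1V1 = C2V2 → 0.584% ÷ 16.6% × 2674 mL = 94.073 mL
malt extract: 15.9 g/L × 2.674 L = 42.517 g
sodium succinate hexahydrate: 30 mmol/L × 270.1 g/mol × 2.674 L ÷ 1000 = 21.667 g
magnesium chloride hexahydrate: 1.72 mmol/L × 203.3 g/mol × 2.674 L ÷ 1000 = 0.935 g
sodium citrate dihydrate: 3.48 mmol/L × 294.1 g/mol × 2.674 L ÷ 1000 = 2.737 g
soluble starch: 5.58 g/L × 2.674 L = 14.921 g
HEPES buffer: C1V1 = C2V2 → 9.29 mM × 2674 mL ÷ 1000 mM = 24.841 mL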